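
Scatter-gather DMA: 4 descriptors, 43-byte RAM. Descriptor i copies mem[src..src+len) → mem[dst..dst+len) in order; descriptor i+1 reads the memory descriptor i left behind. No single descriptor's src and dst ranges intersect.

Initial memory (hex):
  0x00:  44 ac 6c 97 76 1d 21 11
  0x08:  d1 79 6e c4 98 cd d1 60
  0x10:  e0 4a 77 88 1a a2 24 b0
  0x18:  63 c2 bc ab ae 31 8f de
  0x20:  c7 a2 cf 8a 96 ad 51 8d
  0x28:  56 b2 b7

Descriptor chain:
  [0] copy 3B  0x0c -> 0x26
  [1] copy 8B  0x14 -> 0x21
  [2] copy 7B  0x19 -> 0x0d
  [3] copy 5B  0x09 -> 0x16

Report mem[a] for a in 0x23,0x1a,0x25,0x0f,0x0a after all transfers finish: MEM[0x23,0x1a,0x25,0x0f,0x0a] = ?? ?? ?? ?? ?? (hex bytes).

MEM[0x23,0x1a,0x25,0x0f,0x0a] = 24 c2 63 ab 6e

#0 dst[0x26+3] := {0x98,0xcd,0xd1}
#1 dst[0x21+8] := {0x1a,0xa2,0x24,0xb0,0x63,0xc2,0xbc,0xab}
#2 dst[0x0d+7] := {0xc2,0xbc,0xab,0xae,0x31,0x8f,0xde}
#3 dst[0x16+5] := {0x79,0x6e,0xc4,0x98,0xc2}
query mem[0x23]=0x24, mem[0x1a]=0xc2, mem[0x25]=0x63, mem[0x0f]=0xab, mem[0x0a]=0x6e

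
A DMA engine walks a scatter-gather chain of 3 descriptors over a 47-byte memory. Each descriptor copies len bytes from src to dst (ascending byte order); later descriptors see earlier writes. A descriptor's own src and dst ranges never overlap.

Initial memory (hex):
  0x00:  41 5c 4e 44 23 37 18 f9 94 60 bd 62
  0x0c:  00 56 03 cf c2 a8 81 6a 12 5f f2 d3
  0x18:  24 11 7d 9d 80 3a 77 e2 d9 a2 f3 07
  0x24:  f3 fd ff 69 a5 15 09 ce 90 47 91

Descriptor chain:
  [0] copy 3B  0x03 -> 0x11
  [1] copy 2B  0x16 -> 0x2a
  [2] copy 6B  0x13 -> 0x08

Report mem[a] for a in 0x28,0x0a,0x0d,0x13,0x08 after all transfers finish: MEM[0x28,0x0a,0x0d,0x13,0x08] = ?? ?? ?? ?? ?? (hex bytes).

MEM[0x28,0x0a,0x0d,0x13,0x08] = a5 5f 24 37 37

[0] 0x03->0x11 len=3 : 44 23 37
[1] 0x16->0x2a len=2 : f2 d3
[2] 0x13->0x08 len=6 : 37 12 5f f2 d3 24
query mem[0x28]=0xa5, mem[0x0a]=0x5f, mem[0x0d]=0x24, mem[0x13]=0x37, mem[0x08]=0x37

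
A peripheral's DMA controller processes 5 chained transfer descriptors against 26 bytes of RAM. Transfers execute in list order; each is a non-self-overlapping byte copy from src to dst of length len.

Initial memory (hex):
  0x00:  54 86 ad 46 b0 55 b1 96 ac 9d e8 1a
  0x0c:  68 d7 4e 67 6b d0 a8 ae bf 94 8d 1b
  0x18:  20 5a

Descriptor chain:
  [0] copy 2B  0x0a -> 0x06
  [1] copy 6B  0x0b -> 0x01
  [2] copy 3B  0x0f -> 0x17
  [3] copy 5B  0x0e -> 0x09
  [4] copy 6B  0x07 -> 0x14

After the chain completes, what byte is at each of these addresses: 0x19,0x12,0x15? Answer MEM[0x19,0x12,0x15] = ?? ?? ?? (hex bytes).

MEM[0x19,0x12,0x15] = d0 a8 ac

#0 dst[0x06+2] := {0xe8,0x1a}
#1 dst[0x01+6] := {0x1a,0x68,0xd7,0x4e,0x67,0x6b}
#2 dst[0x17+3] := {0x67,0x6b,0xd0}
#3 dst[0x09+5] := {0x4e,0x67,0x6b,0xd0,0xa8}
#4 dst[0x14+6] := {0x1a,0xac,0x4e,0x67,0x6b,0xd0}
query mem[0x19]=0xd0, mem[0x12]=0xa8, mem[0x15]=0xac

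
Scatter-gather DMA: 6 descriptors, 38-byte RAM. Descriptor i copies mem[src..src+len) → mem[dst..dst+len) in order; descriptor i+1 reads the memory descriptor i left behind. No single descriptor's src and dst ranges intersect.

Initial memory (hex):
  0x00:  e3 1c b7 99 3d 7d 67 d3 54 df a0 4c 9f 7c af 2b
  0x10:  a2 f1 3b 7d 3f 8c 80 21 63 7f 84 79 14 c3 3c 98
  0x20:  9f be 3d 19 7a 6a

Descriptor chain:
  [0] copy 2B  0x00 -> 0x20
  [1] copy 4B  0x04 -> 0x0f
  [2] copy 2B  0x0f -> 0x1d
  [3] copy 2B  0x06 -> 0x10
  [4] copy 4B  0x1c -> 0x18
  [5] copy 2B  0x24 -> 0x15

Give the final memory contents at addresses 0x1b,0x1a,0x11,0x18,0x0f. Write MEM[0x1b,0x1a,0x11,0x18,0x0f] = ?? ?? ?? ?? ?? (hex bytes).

MEM[0x1b,0x1a,0x11,0x18,0x0f] = 98 7d d3 14 3d

  after D0: wrote 2B at 0x20 = e31c
  after D1: wrote 4B at 0x0f = 3d7d67d3
  after D2: wrote 2B at 0x1d = 3d7d
  after D3: wrote 2B at 0x10 = 67d3
  after D4: wrote 4B at 0x18 = 143d7d98
  after D5: wrote 2B at 0x15 = 7a6a
query mem[0x1b]=0x98, mem[0x1a]=0x7d, mem[0x11]=0xd3, mem[0x18]=0x14, mem[0x0f]=0x3d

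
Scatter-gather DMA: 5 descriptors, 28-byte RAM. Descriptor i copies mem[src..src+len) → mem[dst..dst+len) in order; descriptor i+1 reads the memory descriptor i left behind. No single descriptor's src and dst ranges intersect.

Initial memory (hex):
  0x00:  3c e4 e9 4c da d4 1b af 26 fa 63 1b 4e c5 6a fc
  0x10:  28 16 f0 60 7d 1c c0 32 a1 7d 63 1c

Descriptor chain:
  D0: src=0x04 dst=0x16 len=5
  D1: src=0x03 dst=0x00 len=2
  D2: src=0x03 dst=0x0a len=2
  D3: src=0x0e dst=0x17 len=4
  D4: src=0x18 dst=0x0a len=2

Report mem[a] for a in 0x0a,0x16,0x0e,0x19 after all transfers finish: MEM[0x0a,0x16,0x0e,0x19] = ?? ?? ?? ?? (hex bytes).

MEM[0x0a,0x16,0x0e,0x19] = fc da 6a 28

#0 dst[0x16+5] := {0xda,0xd4,0x1b,0xaf,0x26}
#1 dst[0x00+2] := {0x4c,0xda}
#2 dst[0x0a+2] := {0x4c,0xda}
#3 dst[0x17+4] := {0x6a,0xfc,0x28,0x16}
#4 dst[0x0a+2] := {0xfc,0x28}
query mem[0x0a]=0xfc, mem[0x16]=0xda, mem[0x0e]=0x6a, mem[0x19]=0x28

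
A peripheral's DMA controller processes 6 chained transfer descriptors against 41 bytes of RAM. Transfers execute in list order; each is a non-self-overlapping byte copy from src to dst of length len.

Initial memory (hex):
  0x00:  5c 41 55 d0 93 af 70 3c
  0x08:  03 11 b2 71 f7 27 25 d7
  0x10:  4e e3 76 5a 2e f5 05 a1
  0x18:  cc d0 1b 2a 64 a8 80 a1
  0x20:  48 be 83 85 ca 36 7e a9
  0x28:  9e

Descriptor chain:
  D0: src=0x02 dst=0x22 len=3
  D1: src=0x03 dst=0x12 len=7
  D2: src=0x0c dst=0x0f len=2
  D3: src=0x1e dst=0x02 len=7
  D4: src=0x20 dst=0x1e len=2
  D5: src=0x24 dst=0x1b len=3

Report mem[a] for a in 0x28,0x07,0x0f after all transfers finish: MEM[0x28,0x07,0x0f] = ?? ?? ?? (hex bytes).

MEM[0x28,0x07,0x0f] = 9e d0 f7

[0] 0x02->0x22 len=3 : 55 d0 93
[1] 0x03->0x12 len=7 : d0 93 af 70 3c 03 11
[2] 0x0c->0x0f len=2 : f7 27
[3] 0x1e->0x02 len=7 : 80 a1 48 be 55 d0 93
[4] 0x20->0x1e len=2 : 48 be
[5] 0x24->0x1b len=3 : 93 36 7e
query mem[0x28]=0x9e, mem[0x07]=0xd0, mem[0x0f]=0xf7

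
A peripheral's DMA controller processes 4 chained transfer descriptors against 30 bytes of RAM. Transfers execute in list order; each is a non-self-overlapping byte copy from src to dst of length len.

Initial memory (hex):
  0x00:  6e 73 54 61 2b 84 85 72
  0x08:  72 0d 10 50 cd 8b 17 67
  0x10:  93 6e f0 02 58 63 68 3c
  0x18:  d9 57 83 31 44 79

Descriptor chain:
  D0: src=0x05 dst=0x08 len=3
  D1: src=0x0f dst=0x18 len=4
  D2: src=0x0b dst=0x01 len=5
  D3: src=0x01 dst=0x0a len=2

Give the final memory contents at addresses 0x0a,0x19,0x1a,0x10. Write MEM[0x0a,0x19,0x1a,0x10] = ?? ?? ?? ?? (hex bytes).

MEM[0x0a,0x19,0x1a,0x10] = 50 93 6e 93

#0 dst[0x08+3] := {0x84,0x85,0x72}
#1 dst[0x18+4] := {0x67,0x93,0x6e,0xf0}
#2 dst[0x01+5] := {0x50,0xcd,0x8b,0x17,0x67}
#3 dst[0x0a+2] := {0x50,0xcd}
query mem[0x0a]=0x50, mem[0x19]=0x93, mem[0x1a]=0x6e, mem[0x10]=0x93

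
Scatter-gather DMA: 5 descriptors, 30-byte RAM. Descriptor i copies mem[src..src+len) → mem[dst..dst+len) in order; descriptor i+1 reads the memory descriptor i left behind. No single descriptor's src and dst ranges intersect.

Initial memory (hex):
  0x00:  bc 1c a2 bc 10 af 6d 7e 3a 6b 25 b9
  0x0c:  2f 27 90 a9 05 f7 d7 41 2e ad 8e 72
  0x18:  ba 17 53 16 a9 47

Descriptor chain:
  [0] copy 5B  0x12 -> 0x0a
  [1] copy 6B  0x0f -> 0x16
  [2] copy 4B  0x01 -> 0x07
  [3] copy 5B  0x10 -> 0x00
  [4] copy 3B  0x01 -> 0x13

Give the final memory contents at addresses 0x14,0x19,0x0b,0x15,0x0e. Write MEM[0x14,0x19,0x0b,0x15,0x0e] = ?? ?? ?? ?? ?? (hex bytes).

[0] 0x12->0x0a len=5 : d7 41 2e ad 8e
[1] 0x0f->0x16 len=6 : a9 05 f7 d7 41 2e
[2] 0x01->0x07 len=4 : 1c a2 bc 10
[3] 0x10->0x00 len=5 : 05 f7 d7 41 2e
[4] 0x01->0x13 len=3 : f7 d7 41
query mem[0x14]=0xd7, mem[0x19]=0xd7, mem[0x0b]=0x41, mem[0x15]=0x41, mem[0x0e]=0x8e

MEM[0x14,0x19,0x0b,0x15,0x0e] = d7 d7 41 41 8e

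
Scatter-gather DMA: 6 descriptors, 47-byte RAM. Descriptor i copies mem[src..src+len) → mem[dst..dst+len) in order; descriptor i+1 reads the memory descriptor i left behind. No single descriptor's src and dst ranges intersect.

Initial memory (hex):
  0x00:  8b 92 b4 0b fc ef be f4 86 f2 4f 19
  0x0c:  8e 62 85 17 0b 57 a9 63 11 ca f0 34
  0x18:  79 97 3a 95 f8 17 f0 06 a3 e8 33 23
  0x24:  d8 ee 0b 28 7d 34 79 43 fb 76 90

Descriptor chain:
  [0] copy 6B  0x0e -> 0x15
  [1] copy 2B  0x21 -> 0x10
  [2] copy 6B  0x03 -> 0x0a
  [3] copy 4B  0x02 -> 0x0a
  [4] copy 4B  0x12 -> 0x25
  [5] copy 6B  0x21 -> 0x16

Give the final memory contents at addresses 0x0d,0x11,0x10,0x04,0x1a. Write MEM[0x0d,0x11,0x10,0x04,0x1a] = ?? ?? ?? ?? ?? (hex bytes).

[0] 0x0e->0x15 len=6 : 85 17 0b 57 a9 63
[1] 0x21->0x10 len=2 : e8 33
[2] 0x03->0x0a len=6 : 0b fc ef be f4 86
[3] 0x02->0x0a len=4 : b4 0b fc ef
[4] 0x12->0x25 len=4 : a9 63 11 85
[5] 0x21->0x16 len=6 : e8 33 23 d8 a9 63
query mem[0x0d]=0xef, mem[0x11]=0x33, mem[0x10]=0xe8, mem[0x04]=0xfc, mem[0x1a]=0xa9

MEM[0x0d,0x11,0x10,0x04,0x1a] = ef 33 e8 fc a9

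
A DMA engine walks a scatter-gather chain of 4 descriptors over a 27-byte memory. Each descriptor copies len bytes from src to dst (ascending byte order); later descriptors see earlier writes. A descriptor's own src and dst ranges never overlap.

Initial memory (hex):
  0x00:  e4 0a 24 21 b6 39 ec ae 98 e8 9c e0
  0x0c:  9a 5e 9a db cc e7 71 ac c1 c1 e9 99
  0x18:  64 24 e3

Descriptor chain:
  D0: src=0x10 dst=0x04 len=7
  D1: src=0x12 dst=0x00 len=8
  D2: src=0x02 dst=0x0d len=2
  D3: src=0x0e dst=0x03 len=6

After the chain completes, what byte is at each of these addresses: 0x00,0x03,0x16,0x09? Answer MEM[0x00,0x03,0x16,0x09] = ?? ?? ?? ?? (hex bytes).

MEM[0x00,0x03,0x16,0x09] = 71 c1 e9 c1

D0: mem[0x04..0x0a] <- [cc e7 71 ac c1 c1 e9]
D1: mem[0x00..0x07] <- [71 ac c1 c1 e9 99 64 24]
D2: mem[0x0d..0x0e] <- [c1 c1]
D3: mem[0x03..0x08] <- [c1 db cc e7 71 ac]
query mem[0x00]=0x71, mem[0x03]=0xc1, mem[0x16]=0xe9, mem[0x09]=0xc1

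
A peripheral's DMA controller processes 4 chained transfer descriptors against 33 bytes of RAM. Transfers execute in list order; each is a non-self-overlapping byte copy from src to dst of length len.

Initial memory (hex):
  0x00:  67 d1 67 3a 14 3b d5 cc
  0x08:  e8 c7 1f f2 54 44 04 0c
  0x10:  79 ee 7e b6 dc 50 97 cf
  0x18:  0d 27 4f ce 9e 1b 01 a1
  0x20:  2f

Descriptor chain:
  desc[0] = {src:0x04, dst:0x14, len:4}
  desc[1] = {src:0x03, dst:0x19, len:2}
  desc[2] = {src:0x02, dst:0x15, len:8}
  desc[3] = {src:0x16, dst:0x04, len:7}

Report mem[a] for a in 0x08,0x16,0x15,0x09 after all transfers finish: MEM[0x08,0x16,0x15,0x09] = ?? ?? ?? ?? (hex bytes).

MEM[0x08,0x16,0x15,0x09] = cc 3a 67 e8

  after D0: wrote 4B at 0x14 = 143bd5cc
  after D1: wrote 2B at 0x19 = 3a14
  after D2: wrote 8B at 0x15 = 673a143bd5cce8c7
  after D3: wrote 7B at 0x04 = 3a143bd5cce8c7
query mem[0x08]=0xcc, mem[0x16]=0x3a, mem[0x15]=0x67, mem[0x09]=0xe8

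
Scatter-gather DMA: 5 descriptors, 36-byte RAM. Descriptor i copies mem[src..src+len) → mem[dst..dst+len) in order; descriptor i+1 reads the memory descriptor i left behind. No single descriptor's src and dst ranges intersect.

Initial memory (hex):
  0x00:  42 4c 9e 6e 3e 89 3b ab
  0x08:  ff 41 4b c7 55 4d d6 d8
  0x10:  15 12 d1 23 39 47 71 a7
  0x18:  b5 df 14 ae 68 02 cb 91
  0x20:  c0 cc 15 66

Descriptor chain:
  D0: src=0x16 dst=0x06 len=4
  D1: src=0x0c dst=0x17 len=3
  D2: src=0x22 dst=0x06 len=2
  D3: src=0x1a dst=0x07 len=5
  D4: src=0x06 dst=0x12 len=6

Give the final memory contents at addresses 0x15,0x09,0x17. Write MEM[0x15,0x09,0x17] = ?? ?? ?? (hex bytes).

  after D0: wrote 4B at 0x06 = 71a7b5df
  after D1: wrote 3B at 0x17 = 554dd6
  after D2: wrote 2B at 0x06 = 1566
  after D3: wrote 5B at 0x07 = 14ae6802cb
  after D4: wrote 6B at 0x12 = 1514ae6802cb
query mem[0x15]=0x68, mem[0x09]=0x68, mem[0x17]=0xcb

MEM[0x15,0x09,0x17] = 68 68 cb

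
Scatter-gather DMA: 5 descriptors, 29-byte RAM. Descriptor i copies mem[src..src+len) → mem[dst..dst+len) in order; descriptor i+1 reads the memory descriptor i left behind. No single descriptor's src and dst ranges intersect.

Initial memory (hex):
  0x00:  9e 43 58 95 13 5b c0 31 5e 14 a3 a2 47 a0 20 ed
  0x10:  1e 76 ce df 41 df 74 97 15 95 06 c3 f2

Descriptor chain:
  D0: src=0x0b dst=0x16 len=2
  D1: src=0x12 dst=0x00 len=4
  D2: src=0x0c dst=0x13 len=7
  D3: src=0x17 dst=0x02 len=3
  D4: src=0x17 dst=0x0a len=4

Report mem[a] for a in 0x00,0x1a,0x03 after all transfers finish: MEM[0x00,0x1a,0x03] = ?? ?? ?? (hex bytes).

MEM[0x00,0x1a,0x03] = ce 06 76

#0 dst[0x16+2] := {0xa2,0x47}
#1 dst[0x00+4] := {0xce,0xdf,0x41,0xdf}
#2 dst[0x13+7] := {0x47,0xa0,0x20,0xed,0x1e,0x76,0xce}
#3 dst[0x02+3] := {0x1e,0x76,0xce}
#4 dst[0x0a+4] := {0x1e,0x76,0xce,0x06}
query mem[0x00]=0xce, mem[0x1a]=0x06, mem[0x03]=0x76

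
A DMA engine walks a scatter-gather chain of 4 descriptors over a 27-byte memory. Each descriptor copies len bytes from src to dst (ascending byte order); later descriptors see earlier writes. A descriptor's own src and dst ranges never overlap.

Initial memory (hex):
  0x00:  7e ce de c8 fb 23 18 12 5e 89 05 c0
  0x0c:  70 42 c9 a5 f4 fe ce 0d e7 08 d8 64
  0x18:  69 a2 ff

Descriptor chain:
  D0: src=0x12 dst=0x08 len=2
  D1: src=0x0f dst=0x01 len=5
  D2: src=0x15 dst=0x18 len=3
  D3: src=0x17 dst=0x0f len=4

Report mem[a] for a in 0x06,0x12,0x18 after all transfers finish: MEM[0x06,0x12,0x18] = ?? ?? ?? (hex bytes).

#0 dst[0x08+2] := {0xce,0x0d}
#1 dst[0x01+5] := {0xa5,0xf4,0xfe,0xce,0x0d}
#2 dst[0x18+3] := {0x08,0xd8,0x64}
#3 dst[0x0f+4] := {0x64,0x08,0xd8,0x64}
query mem[0x06]=0x18, mem[0x12]=0x64, mem[0x18]=0x08

MEM[0x06,0x12,0x18] = 18 64 08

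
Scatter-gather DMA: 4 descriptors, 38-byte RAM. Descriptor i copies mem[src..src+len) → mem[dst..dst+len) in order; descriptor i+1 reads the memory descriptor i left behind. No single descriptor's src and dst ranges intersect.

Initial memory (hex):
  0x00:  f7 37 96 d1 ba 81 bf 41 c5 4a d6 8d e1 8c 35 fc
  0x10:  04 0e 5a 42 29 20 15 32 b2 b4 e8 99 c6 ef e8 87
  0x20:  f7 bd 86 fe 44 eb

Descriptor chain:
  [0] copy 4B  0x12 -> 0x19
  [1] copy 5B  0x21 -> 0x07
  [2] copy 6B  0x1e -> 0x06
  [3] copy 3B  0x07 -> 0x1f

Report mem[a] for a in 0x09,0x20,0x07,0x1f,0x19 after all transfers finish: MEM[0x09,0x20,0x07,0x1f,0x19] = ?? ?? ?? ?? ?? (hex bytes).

#0 dst[0x19+4] := {0x5a,0x42,0x29,0x20}
#1 dst[0x07+5] := {0xbd,0x86,0xfe,0x44,0xeb}
#2 dst[0x06+6] := {0xe8,0x87,0xf7,0xbd,0x86,0xfe}
#3 dst[0x1f+3] := {0x87,0xf7,0xbd}
query mem[0x09]=0xbd, mem[0x20]=0xf7, mem[0x07]=0x87, mem[0x1f]=0x87, mem[0x19]=0x5a

MEM[0x09,0x20,0x07,0x1f,0x19] = bd f7 87 87 5a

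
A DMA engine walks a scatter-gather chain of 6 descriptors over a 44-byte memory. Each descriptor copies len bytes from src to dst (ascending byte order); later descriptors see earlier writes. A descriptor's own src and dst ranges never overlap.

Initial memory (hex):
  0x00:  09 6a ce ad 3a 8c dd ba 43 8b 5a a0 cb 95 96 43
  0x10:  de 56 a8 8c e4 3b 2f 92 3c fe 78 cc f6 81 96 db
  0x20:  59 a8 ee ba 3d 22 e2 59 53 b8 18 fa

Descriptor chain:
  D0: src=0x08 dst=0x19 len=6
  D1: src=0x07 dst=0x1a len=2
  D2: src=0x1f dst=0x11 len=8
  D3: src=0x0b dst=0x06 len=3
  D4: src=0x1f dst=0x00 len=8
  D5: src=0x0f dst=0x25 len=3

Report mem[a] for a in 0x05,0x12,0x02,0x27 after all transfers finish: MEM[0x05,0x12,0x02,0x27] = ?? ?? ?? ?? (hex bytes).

MEM[0x05,0x12,0x02,0x27] = 3d 59 a8 db

#0 dst[0x19+6] := {0x43,0x8b,0x5a,0xa0,0xcb,0x95}
#1 dst[0x1a+2] := {0xba,0x43}
#2 dst[0x11+8] := {0xdb,0x59,0xa8,0xee,0xba,0x3d,0x22,0xe2}
#3 dst[0x06+3] := {0xa0,0xcb,0x95}
#4 dst[0x00+8] := {0xdb,0x59,0xa8,0xee,0xba,0x3d,0x22,0xe2}
#5 dst[0x25+3] := {0x43,0xde,0xdb}
query mem[0x05]=0x3d, mem[0x12]=0x59, mem[0x02]=0xa8, mem[0x27]=0xdb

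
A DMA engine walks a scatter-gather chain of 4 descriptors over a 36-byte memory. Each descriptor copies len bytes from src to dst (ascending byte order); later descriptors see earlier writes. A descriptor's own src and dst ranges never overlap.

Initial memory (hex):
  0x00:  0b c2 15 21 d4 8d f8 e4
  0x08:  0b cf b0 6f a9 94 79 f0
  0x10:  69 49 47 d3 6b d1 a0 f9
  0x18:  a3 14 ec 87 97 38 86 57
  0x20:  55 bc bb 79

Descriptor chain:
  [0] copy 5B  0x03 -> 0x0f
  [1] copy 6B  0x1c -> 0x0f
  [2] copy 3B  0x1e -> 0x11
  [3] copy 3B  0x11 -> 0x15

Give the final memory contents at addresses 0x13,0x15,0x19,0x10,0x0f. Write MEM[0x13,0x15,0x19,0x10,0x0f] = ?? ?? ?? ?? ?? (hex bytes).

MEM[0x13,0x15,0x19,0x10,0x0f] = 55 86 14 38 97

#0 dst[0x0f+5] := {0x21,0xd4,0x8d,0xf8,0xe4}
#1 dst[0x0f+6] := {0x97,0x38,0x86,0x57,0x55,0xbc}
#2 dst[0x11+3] := {0x86,0x57,0x55}
#3 dst[0x15+3] := {0x86,0x57,0x55}
query mem[0x13]=0x55, mem[0x15]=0x86, mem[0x19]=0x14, mem[0x10]=0x38, mem[0x0f]=0x97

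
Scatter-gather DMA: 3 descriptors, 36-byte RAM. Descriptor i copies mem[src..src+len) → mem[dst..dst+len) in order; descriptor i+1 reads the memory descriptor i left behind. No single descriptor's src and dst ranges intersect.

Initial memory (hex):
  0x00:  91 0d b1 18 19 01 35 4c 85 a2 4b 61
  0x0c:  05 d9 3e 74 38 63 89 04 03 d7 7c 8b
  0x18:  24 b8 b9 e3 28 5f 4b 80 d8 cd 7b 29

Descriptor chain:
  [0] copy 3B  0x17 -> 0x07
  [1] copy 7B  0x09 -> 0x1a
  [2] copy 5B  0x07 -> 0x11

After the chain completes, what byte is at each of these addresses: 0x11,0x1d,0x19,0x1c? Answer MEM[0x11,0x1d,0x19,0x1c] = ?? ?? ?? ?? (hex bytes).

[0] 0x17->0x07 len=3 : 8b 24 b8
[1] 0x09->0x1a len=7 : b8 4b 61 05 d9 3e 74
[2] 0x07->0x11 len=5 : 8b 24 b8 4b 61
query mem[0x11]=0x8b, mem[0x1d]=0x05, mem[0x19]=0xb8, mem[0x1c]=0x61

MEM[0x11,0x1d,0x19,0x1c] = 8b 05 b8 61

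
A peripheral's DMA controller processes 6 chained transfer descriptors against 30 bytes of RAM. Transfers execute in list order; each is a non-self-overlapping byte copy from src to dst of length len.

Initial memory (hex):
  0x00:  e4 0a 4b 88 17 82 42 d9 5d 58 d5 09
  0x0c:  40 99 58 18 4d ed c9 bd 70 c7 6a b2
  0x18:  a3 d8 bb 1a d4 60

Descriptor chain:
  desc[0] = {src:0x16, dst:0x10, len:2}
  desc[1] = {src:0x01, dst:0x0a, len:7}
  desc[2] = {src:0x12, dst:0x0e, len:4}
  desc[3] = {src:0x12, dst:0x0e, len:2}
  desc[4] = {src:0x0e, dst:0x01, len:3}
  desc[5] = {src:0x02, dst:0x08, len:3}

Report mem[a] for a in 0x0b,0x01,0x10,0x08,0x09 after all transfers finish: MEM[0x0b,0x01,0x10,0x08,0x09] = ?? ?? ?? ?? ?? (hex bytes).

  after D0: wrote 2B at 0x10 = 6ab2
  after D1: wrote 7B at 0x0a = 0a4b88178242d9
  after D2: wrote 4B at 0x0e = c9bd70c7
  after D3: wrote 2B at 0x0e = c9bd
  after D4: wrote 3B at 0x01 = c9bd70
  after D5: wrote 3B at 0x08 = bd7017
query mem[0x0b]=0x4b, mem[0x01]=0xc9, mem[0x10]=0x70, mem[0x08]=0xbd, mem[0x09]=0x70

MEM[0x0b,0x01,0x10,0x08,0x09] = 4b c9 70 bd 70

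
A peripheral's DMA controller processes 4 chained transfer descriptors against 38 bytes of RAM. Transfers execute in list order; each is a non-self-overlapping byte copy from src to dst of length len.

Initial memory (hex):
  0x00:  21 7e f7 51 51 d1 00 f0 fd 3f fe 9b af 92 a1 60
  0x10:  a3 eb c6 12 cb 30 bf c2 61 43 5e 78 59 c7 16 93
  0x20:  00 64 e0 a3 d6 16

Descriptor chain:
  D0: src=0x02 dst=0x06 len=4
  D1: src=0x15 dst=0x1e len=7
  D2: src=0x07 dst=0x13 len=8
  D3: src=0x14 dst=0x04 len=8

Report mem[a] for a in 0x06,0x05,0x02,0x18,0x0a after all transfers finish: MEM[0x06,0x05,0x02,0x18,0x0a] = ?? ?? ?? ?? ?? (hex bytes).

MEM[0x06,0x05,0x02,0x18,0x0a] = fe d1 f7 af a1

D0: mem[0x06..0x09] <- [f7 51 51 d1]
D1: mem[0x1e..0x24] <- [30 bf c2 61 43 5e 78]
D2: mem[0x13..0x1a] <- [51 51 d1 fe 9b af 92 a1]
D3: mem[0x04..0x0b] <- [51 d1 fe 9b af 92 a1 78]
query mem[0x06]=0xfe, mem[0x05]=0xd1, mem[0x02]=0xf7, mem[0x18]=0xaf, mem[0x0a]=0xa1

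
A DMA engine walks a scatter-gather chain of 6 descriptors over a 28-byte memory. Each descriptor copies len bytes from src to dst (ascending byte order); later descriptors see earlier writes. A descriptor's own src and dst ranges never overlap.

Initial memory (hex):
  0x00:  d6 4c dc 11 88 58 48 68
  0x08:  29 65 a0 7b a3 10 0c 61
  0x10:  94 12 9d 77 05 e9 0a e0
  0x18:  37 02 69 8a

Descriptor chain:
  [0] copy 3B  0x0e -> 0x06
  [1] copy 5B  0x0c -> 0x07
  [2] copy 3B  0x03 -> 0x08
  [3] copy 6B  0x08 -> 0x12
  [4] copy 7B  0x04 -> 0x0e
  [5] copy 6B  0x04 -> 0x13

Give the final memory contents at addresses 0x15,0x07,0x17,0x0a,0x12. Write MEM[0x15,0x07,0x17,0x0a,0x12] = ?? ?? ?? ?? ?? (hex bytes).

MEM[0x15,0x07,0x17,0x0a,0x12] = 0c a3 11 58 11

D0: mem[0x06..0x08] <- [0c 61 94]
D1: mem[0x07..0x0b] <- [a3 10 0c 61 94]
D2: mem[0x08..0x0a] <- [11 88 58]
D3: mem[0x12..0x17] <- [11 88 58 94 a3 10]
D4: mem[0x0e..0x14] <- [88 58 0c a3 11 88 58]
D5: mem[0x13..0x18] <- [88 58 0c a3 11 88]
query mem[0x15]=0x0c, mem[0x07]=0xa3, mem[0x17]=0x11, mem[0x0a]=0x58, mem[0x12]=0x11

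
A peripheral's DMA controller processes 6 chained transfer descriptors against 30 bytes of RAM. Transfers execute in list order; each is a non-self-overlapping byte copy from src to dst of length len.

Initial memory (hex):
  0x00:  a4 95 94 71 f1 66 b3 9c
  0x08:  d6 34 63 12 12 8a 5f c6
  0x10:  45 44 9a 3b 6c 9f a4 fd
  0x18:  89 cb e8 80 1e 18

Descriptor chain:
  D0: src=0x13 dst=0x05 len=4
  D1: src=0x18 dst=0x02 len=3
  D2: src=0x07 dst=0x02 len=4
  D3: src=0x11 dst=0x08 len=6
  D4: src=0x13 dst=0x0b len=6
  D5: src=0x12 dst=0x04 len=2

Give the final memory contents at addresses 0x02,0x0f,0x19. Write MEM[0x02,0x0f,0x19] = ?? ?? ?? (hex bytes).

MEM[0x02,0x0f,0x19] = 9f fd cb

[0] 0x13->0x05 len=4 : 3b 6c 9f a4
[1] 0x18->0x02 len=3 : 89 cb e8
[2] 0x07->0x02 len=4 : 9f a4 34 63
[3] 0x11->0x08 len=6 : 44 9a 3b 6c 9f a4
[4] 0x13->0x0b len=6 : 3b 6c 9f a4 fd 89
[5] 0x12->0x04 len=2 : 9a 3b
query mem[0x02]=0x9f, mem[0x0f]=0xfd, mem[0x19]=0xcb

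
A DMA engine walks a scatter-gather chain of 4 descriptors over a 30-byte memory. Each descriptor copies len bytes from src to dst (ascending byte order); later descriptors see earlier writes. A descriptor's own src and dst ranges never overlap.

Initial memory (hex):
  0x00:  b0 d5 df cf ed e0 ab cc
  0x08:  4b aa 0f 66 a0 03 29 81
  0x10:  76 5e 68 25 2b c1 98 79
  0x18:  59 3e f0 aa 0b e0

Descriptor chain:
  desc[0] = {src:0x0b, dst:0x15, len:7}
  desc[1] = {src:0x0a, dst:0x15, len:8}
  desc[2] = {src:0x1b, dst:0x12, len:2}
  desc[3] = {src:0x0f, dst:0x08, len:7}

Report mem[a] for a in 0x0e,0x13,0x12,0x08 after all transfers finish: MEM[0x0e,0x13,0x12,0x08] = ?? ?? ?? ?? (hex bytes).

D0: mem[0x15..0x1b] <- [66 a0 03 29 81 76 5e]
D1: mem[0x15..0x1c] <- [0f 66 a0 03 29 81 76 5e]
D2: mem[0x12..0x13] <- [76 5e]
D3: mem[0x08..0x0e] <- [81 76 5e 76 5e 2b 0f]
query mem[0x0e]=0x0f, mem[0x13]=0x5e, mem[0x12]=0x76, mem[0x08]=0x81

MEM[0x0e,0x13,0x12,0x08] = 0f 5e 76 81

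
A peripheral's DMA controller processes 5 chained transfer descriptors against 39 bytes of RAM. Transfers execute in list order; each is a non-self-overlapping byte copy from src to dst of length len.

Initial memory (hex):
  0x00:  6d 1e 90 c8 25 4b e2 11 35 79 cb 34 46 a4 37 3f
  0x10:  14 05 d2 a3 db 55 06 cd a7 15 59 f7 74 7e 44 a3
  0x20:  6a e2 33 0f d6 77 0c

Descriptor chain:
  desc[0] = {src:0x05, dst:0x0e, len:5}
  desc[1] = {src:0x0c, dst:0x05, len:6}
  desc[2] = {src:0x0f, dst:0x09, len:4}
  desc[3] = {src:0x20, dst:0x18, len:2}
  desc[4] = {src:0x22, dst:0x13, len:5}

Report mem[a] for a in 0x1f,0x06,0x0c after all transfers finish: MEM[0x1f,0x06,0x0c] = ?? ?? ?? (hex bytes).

#0 dst[0x0e+5] := {0x4b,0xe2,0x11,0x35,0x79}
#1 dst[0x05+6] := {0x46,0xa4,0x4b,0xe2,0x11,0x35}
#2 dst[0x09+4] := {0xe2,0x11,0x35,0x79}
#3 dst[0x18+2] := {0x6a,0xe2}
#4 dst[0x13+5] := {0x33,0x0f,0xd6,0x77,0x0c}
query mem[0x1f]=0xa3, mem[0x06]=0xa4, mem[0x0c]=0x79

MEM[0x1f,0x06,0x0c] = a3 a4 79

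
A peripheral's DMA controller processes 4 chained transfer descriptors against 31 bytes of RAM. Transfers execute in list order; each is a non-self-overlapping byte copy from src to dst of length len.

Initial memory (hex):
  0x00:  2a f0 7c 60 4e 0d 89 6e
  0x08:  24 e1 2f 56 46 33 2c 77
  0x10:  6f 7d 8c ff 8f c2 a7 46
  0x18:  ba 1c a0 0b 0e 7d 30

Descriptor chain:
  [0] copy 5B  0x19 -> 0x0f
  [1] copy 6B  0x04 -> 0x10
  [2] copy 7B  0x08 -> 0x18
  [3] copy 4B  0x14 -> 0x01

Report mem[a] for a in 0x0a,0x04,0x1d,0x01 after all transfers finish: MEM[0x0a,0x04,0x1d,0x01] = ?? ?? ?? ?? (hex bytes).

  after D0: wrote 5B at 0x0f = 1ca00b0e7d
  after D1: wrote 6B at 0x10 = 4e0d896e24e1
  after D2: wrote 7B at 0x18 = 24e12f5646332c
  after D3: wrote 4B at 0x01 = 24e1a746
query mem[0x0a]=0x2f, mem[0x04]=0x46, mem[0x1d]=0x33, mem[0x01]=0x24

MEM[0x0a,0x04,0x1d,0x01] = 2f 46 33 24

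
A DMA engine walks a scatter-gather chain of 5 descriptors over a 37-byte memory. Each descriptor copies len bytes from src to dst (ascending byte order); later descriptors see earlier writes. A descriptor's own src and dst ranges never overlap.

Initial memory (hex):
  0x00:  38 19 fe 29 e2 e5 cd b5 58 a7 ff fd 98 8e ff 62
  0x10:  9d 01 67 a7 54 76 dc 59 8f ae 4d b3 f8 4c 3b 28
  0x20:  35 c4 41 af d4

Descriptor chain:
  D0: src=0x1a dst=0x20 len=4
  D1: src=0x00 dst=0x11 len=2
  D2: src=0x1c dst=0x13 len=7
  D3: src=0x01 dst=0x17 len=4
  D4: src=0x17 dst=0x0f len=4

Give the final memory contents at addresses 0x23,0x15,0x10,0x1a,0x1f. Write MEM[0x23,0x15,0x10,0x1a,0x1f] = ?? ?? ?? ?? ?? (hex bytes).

  after D0: wrote 4B at 0x20 = 4db3f84c
  after D1: wrote 2B at 0x11 = 3819
  after D2: wrote 7B at 0x13 = f84c3b284db3f8
  after D3: wrote 4B at 0x17 = 19fe29e2
  after D4: wrote 4B at 0x0f = 19fe29e2
query mem[0x23]=0x4c, mem[0x15]=0x3b, mem[0x10]=0xfe, mem[0x1a]=0xe2, mem[0x1f]=0x28

MEM[0x23,0x15,0x10,0x1a,0x1f] = 4c 3b fe e2 28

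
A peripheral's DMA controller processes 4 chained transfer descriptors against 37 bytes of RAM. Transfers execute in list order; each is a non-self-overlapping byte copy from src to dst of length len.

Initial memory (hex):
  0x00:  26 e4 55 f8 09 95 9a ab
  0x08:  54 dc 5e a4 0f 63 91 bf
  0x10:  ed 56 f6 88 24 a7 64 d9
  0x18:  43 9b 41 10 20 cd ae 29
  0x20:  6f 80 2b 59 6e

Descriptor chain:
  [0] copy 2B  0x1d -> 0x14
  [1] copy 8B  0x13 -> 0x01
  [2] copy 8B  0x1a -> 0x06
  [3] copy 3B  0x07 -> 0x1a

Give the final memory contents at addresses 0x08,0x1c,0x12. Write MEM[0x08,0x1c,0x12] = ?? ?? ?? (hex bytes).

MEM[0x08,0x1c,0x12] = 20 cd f6

#0 dst[0x14+2] := {0xcd,0xae}
#1 dst[0x01+8] := {0x88,0xcd,0xae,0x64,0xd9,0x43,0x9b,0x41}
#2 dst[0x06+8] := {0x41,0x10,0x20,0xcd,0xae,0x29,0x6f,0x80}
#3 dst[0x1a+3] := {0x10,0x20,0xcd}
query mem[0x08]=0x20, mem[0x1c]=0xcd, mem[0x12]=0xf6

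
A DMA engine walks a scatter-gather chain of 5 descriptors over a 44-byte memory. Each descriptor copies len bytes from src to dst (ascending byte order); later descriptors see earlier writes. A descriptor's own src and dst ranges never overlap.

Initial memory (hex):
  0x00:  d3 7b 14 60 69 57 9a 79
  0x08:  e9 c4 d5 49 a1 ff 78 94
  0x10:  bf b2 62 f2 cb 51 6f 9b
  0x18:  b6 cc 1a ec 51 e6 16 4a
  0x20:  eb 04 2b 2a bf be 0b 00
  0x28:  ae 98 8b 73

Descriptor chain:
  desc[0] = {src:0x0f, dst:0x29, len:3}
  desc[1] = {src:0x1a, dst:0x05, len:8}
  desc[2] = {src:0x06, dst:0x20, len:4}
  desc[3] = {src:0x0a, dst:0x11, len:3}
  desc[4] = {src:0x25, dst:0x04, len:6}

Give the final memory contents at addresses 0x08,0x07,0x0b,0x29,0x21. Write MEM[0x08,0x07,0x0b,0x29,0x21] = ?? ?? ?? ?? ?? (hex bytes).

MEM[0x08,0x07,0x0b,0x29,0x21] = 94 ae eb 94 51

#0 dst[0x29+3] := {0x94,0xbf,0xb2}
#1 dst[0x05+8] := {0x1a,0xec,0x51,0xe6,0x16,0x4a,0xeb,0x04}
#2 dst[0x20+4] := {0xec,0x51,0xe6,0x16}
#3 dst[0x11+3] := {0x4a,0xeb,0x04}
#4 dst[0x04+6] := {0xbe,0x0b,0x00,0xae,0x94,0xbf}
query mem[0x08]=0x94, mem[0x07]=0xae, mem[0x0b]=0xeb, mem[0x29]=0x94, mem[0x21]=0x51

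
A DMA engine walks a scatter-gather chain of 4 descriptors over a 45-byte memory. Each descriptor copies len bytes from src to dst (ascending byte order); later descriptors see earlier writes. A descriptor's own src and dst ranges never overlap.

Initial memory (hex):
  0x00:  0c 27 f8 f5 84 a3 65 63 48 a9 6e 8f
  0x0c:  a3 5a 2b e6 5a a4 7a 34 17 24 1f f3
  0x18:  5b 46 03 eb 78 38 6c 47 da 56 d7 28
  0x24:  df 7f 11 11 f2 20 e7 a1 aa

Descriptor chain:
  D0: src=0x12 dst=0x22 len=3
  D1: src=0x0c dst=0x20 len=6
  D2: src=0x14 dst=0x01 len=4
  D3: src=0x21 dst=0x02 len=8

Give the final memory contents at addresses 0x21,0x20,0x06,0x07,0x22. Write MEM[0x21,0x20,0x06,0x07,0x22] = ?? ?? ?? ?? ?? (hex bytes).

MEM[0x21,0x20,0x06,0x07,0x22] = 5a a3 a4 11 2b

#0 dst[0x22+3] := {0x7a,0x34,0x17}
#1 dst[0x20+6] := {0xa3,0x5a,0x2b,0xe6,0x5a,0xa4}
#2 dst[0x01+4] := {0x17,0x24,0x1f,0xf3}
#3 dst[0x02+8] := {0x5a,0x2b,0xe6,0x5a,0xa4,0x11,0x11,0xf2}
query mem[0x21]=0x5a, mem[0x20]=0xa3, mem[0x06]=0xa4, mem[0x07]=0x11, mem[0x22]=0x2b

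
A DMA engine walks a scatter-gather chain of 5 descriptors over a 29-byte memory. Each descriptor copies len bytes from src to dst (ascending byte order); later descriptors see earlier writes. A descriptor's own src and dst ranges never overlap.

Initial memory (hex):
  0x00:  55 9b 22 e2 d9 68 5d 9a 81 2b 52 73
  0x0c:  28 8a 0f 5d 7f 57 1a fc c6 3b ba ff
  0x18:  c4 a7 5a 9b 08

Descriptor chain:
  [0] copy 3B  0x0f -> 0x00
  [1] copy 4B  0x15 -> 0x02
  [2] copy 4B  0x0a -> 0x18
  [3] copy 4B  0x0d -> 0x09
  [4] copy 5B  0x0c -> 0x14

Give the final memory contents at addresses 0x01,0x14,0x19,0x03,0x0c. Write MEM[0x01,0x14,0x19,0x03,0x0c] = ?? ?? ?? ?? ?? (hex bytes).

MEM[0x01,0x14,0x19,0x03,0x0c] = 7f 7f 73 ba 7f

#0 dst[0x00+3] := {0x5d,0x7f,0x57}
#1 dst[0x02+4] := {0x3b,0xba,0xff,0xc4}
#2 dst[0x18+4] := {0x52,0x73,0x28,0x8a}
#3 dst[0x09+4] := {0x8a,0x0f,0x5d,0x7f}
#4 dst[0x14+5] := {0x7f,0x8a,0x0f,0x5d,0x7f}
query mem[0x01]=0x7f, mem[0x14]=0x7f, mem[0x19]=0x73, mem[0x03]=0xba, mem[0x0c]=0x7f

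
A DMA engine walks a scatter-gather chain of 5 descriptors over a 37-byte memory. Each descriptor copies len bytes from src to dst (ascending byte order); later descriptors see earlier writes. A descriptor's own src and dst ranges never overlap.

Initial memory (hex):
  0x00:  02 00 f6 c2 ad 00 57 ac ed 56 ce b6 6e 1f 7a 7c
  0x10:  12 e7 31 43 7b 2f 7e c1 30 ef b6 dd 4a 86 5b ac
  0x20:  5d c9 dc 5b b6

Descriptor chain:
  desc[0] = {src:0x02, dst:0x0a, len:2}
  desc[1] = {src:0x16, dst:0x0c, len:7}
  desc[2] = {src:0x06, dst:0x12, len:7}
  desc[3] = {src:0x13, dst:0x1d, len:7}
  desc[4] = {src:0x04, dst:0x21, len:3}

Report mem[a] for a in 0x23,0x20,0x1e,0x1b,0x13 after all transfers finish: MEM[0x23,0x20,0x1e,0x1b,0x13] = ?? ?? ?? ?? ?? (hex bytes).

MEM[0x23,0x20,0x1e,0x1b,0x13] = 57 f6 ed dd ac

D0: mem[0x0a..0x0b] <- [f6 c2]
D1: mem[0x0c..0x12] <- [7e c1 30 ef b6 dd 4a]
D2: mem[0x12..0x18] <- [57 ac ed 56 f6 c2 7e]
D3: mem[0x1d..0x23] <- [ac ed 56 f6 c2 7e ef]
D4: mem[0x21..0x23] <- [ad 00 57]
query mem[0x23]=0x57, mem[0x20]=0xf6, mem[0x1e]=0xed, mem[0x1b]=0xdd, mem[0x13]=0xac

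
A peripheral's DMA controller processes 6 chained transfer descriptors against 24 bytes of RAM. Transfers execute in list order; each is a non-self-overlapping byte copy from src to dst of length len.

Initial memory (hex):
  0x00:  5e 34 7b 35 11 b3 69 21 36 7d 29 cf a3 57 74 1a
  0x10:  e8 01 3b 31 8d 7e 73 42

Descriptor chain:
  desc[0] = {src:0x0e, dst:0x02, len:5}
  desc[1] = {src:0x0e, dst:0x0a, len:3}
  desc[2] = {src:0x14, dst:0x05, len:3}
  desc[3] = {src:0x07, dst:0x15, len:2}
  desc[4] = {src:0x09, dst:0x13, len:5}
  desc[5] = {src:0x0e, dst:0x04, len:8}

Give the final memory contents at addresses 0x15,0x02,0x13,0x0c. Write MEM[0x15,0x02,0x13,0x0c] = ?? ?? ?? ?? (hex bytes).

MEM[0x15,0x02,0x13,0x0c] = 1a 74 7d e8

D0: mem[0x02..0x06] <- [74 1a e8 01 3b]
D1: mem[0x0a..0x0c] <- [74 1a e8]
D2: mem[0x05..0x07] <- [8d 7e 73]
D3: mem[0x15..0x16] <- [73 36]
D4: mem[0x13..0x17] <- [7d 74 1a e8 57]
D5: mem[0x04..0x0b] <- [74 1a e8 01 3b 7d 74 1a]
query mem[0x15]=0x1a, mem[0x02]=0x74, mem[0x13]=0x7d, mem[0x0c]=0xe8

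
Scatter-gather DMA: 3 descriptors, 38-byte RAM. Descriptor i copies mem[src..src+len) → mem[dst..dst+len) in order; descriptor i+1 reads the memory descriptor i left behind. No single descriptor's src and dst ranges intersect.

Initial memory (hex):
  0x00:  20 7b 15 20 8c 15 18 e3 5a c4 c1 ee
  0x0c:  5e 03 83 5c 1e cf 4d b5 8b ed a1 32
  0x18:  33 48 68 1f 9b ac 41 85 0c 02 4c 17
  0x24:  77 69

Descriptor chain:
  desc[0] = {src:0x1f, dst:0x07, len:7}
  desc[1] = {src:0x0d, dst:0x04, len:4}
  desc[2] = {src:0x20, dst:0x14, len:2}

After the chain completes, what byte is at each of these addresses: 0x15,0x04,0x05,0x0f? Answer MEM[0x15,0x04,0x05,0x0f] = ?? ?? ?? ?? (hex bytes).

MEM[0x15,0x04,0x05,0x0f] = 02 69 83 5c

D0: mem[0x07..0x0d] <- [85 0c 02 4c 17 77 69]
D1: mem[0x04..0x07] <- [69 83 5c 1e]
D2: mem[0x14..0x15] <- [0c 02]
query mem[0x15]=0x02, mem[0x04]=0x69, mem[0x05]=0x83, mem[0x0f]=0x5c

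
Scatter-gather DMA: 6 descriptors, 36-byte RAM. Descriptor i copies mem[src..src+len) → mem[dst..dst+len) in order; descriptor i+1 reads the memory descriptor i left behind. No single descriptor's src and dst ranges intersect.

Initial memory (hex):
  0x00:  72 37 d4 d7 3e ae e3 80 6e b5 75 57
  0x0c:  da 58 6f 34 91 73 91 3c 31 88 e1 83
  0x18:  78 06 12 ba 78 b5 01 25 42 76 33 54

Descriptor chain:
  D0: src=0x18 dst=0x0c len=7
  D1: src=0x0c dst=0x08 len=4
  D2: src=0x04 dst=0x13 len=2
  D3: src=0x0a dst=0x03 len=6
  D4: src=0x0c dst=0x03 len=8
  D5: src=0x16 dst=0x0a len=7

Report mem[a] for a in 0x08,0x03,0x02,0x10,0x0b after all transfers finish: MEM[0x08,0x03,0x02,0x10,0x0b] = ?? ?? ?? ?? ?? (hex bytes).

MEM[0x08,0x03,0x02,0x10,0x0b] = b5 78 d4 78 83

  after D0: wrote 7B at 0x0c = 780612ba78b501
  after D1: wrote 4B at 0x08 = 780612ba
  after D2: wrote 2B at 0x13 = 3eae
  after D3: wrote 6B at 0x03 = 12ba780612ba
  after D4: wrote 8B at 0x03 = 780612ba78b5013e
  after D5: wrote 7B at 0x0a = e183780612ba78
query mem[0x08]=0xb5, mem[0x03]=0x78, mem[0x02]=0xd4, mem[0x10]=0x78, mem[0x0b]=0x83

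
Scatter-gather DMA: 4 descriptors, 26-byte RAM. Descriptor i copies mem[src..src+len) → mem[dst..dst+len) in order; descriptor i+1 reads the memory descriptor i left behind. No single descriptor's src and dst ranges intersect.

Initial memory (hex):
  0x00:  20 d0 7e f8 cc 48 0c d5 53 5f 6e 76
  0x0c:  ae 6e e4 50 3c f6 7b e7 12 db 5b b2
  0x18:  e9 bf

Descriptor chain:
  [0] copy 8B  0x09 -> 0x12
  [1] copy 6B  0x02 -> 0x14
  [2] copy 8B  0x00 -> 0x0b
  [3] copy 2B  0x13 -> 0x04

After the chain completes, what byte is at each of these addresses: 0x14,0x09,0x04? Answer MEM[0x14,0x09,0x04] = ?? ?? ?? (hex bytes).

  after D0: wrote 8B at 0x12 = 5f6e76ae6ee4503c
  after D1: wrote 6B at 0x14 = 7ef8cc480cd5
  after D2: wrote 8B at 0x0b = 20d07ef8cc480cd5
  after D3: wrote 2B at 0x04 = 6e7e
query mem[0x14]=0x7e, mem[0x09]=0x5f, mem[0x04]=0x6e

MEM[0x14,0x09,0x04] = 7e 5f 6e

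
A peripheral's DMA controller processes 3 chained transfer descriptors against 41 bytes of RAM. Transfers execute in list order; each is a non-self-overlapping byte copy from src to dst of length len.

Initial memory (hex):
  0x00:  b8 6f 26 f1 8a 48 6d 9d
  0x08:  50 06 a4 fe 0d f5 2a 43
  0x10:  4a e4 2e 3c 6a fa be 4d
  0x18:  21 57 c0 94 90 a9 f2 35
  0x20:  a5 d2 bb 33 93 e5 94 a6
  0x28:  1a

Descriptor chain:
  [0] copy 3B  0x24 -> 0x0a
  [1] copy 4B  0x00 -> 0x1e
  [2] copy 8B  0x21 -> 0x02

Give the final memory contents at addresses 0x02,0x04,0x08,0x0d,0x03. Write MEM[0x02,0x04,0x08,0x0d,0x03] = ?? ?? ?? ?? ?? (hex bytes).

D0: mem[0x0a..0x0c] <- [93 e5 94]
D1: mem[0x1e..0x21] <- [b8 6f 26 f1]
D2: mem[0x02..0x09] <- [f1 bb 33 93 e5 94 a6 1a]
query mem[0x02]=0xf1, mem[0x04]=0x33, mem[0x08]=0xa6, mem[0x0d]=0xf5, mem[0x03]=0xbb

MEM[0x02,0x04,0x08,0x0d,0x03] = f1 33 a6 f5 bb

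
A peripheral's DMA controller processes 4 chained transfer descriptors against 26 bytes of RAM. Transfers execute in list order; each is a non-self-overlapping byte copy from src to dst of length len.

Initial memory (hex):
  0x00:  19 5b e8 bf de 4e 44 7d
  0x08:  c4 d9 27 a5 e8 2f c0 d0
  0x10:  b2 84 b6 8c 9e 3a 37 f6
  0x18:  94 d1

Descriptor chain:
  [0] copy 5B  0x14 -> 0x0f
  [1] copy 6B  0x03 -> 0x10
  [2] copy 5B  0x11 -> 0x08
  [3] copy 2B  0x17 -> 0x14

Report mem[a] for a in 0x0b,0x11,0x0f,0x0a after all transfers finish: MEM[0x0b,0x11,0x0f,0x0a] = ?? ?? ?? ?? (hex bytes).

  after D0: wrote 5B at 0x0f = 9e3a37f694
  after D1: wrote 6B at 0x10 = bfde4e447dc4
  after D2: wrote 5B at 0x08 = de4e447dc4
  after D3: wrote 2B at 0x14 = f694
query mem[0x0b]=0x7d, mem[0x11]=0xde, mem[0x0f]=0x9e, mem[0x0a]=0x44

MEM[0x0b,0x11,0x0f,0x0a] = 7d de 9e 44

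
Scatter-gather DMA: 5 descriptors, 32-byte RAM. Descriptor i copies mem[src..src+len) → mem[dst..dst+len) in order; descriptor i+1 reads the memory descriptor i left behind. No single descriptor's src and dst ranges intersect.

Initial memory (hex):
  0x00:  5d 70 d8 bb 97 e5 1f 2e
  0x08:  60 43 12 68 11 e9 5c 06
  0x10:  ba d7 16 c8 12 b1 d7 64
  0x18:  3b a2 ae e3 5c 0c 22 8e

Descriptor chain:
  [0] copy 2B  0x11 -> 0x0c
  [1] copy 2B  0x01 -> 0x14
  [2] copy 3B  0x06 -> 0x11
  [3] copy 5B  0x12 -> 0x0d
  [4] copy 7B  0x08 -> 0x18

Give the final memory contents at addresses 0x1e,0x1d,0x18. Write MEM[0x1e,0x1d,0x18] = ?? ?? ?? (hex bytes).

MEM[0x1e,0x1d,0x18] = 60 2e 60

  after D0: wrote 2B at 0x0c = d716
  after D1: wrote 2B at 0x14 = 70d8
  after D2: wrote 3B at 0x11 = 1f2e60
  after D3: wrote 5B at 0x0d = 2e6070d8d7
  after D4: wrote 7B at 0x18 = 60431268d72e60
query mem[0x1e]=0x60, mem[0x1d]=0x2e, mem[0x18]=0x60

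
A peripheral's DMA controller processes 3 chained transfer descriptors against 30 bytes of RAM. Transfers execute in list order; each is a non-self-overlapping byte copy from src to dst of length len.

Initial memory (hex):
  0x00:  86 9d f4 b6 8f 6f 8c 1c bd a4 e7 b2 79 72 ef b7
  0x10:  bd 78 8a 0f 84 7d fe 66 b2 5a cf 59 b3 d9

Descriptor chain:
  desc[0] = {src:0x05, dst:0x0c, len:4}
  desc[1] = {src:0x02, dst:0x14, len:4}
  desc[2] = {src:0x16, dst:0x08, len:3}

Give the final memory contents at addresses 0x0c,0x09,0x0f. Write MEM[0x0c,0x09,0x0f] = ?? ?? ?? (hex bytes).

MEM[0x0c,0x09,0x0f] = 6f 6f bd

D0: mem[0x0c..0x0f] <- [6f 8c 1c bd]
D1: mem[0x14..0x17] <- [f4 b6 8f 6f]
D2: mem[0x08..0x0a] <- [8f 6f b2]
query mem[0x0c]=0x6f, mem[0x09]=0x6f, mem[0x0f]=0xbd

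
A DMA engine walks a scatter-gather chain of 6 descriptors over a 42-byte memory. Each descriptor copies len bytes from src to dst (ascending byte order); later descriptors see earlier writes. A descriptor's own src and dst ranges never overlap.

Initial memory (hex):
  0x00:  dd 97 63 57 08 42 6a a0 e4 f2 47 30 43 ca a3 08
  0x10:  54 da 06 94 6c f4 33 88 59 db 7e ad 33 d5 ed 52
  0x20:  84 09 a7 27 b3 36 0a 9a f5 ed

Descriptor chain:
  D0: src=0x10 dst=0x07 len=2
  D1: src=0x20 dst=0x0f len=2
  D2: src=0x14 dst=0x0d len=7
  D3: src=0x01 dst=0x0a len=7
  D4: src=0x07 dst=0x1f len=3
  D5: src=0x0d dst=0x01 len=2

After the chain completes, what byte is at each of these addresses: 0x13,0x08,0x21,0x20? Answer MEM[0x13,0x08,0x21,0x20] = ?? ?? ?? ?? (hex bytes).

[0] 0x10->0x07 len=2 : 54 da
[1] 0x20->0x0f len=2 : 84 09
[2] 0x14->0x0d len=7 : 6c f4 33 88 59 db 7e
[3] 0x01->0x0a len=7 : 97 63 57 08 42 6a 54
[4] 0x07->0x1f len=3 : 54 da f2
[5] 0x0d->0x01 len=2 : 08 42
query mem[0x13]=0x7e, mem[0x08]=0xda, mem[0x21]=0xf2, mem[0x20]=0xda

MEM[0x13,0x08,0x21,0x20] = 7e da f2 da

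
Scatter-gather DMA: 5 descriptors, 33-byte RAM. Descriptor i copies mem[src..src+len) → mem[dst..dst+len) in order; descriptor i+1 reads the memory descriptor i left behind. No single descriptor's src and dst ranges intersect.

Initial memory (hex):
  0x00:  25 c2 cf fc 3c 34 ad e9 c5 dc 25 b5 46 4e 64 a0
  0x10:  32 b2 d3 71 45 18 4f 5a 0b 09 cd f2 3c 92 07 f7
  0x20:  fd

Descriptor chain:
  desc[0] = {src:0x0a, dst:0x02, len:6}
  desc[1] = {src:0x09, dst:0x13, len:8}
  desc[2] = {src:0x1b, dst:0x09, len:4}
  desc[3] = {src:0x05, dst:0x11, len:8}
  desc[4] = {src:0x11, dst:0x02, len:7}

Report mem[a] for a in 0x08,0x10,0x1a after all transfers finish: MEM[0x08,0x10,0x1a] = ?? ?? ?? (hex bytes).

MEM[0x08,0x10,0x1a] = 92 32 32

[0] 0x0a->0x02 len=6 : 25 b5 46 4e 64 a0
[1] 0x09->0x13 len=8 : dc 25 b5 46 4e 64 a0 32
[2] 0x1b->0x09 len=4 : f2 3c 92 07
[3] 0x05->0x11 len=8 : 4e 64 a0 c5 f2 3c 92 07
[4] 0x11->0x02 len=7 : 4e 64 a0 c5 f2 3c 92
query mem[0x08]=0x92, mem[0x10]=0x32, mem[0x1a]=0x32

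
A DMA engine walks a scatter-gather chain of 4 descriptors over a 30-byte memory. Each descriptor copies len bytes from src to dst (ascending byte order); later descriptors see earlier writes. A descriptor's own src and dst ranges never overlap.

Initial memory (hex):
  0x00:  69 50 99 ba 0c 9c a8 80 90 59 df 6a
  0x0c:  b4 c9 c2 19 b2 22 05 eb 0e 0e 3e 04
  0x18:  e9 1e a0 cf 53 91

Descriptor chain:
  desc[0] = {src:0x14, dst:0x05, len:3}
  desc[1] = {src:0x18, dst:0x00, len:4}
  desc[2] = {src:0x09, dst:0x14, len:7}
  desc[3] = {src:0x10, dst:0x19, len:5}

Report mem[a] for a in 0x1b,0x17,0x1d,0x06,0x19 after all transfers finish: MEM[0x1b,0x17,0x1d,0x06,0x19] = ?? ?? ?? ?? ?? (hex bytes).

MEM[0x1b,0x17,0x1d,0x06,0x19] = 05 b4 59 0e b2

[0] 0x14->0x05 len=3 : 0e 0e 3e
[1] 0x18->0x00 len=4 : e9 1e a0 cf
[2] 0x09->0x14 len=7 : 59 df 6a b4 c9 c2 19
[3] 0x10->0x19 len=5 : b2 22 05 eb 59
query mem[0x1b]=0x05, mem[0x17]=0xb4, mem[0x1d]=0x59, mem[0x06]=0x0e, mem[0x19]=0xb2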